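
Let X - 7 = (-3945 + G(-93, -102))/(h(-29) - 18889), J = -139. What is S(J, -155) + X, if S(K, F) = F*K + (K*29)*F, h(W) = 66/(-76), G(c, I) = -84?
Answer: 463964903057/717815 ≈ 6.4636e+5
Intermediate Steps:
h(W) = -33/38 (h(W) = 66*(-1/76) = -33/38)
S(K, F) = 30*F*K (S(K, F) = F*K + (29*K)*F = F*K + 29*F*K = 30*F*K)
X = 5177807/717815 (X = 7 + (-3945 - 84)/(-33/38 - 18889) = 7 - 4029/(-717815/38) = 7 - 4029*(-38/717815) = 7 + 153102/717815 = 5177807/717815 ≈ 7.2133)
S(J, -155) + X = 30*(-155)*(-139) + 5177807/717815 = 646350 + 5177807/717815 = 463964903057/717815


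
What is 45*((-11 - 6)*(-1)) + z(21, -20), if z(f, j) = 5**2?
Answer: 790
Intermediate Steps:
z(f, j) = 25
45*((-11 - 6)*(-1)) + z(21, -20) = 45*((-11 - 6)*(-1)) + 25 = 45*(-17*(-1)) + 25 = 45*17 + 25 = 765 + 25 = 790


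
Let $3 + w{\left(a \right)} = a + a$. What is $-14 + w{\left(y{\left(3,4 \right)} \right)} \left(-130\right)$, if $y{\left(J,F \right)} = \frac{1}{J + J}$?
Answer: $\frac{998}{3} \approx 332.67$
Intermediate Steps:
$y{\left(J,F \right)} = \frac{1}{2 J}$
$w{\left(a \right)} = -3 + 2 a$ ($w{\left(a \right)} = -3 + \left(a + a\right) = -3 + 2 a$)
$-14 + w{\left(y{\left(3,4 \right)} \right)} \left(-130\right) = -14 + \left(-3 + 2 \frac{1}{2 \cdot 3}\right) \left(-130\right) = -14 + \left(-3 + 2 \cdot \frac{1}{2} \cdot \frac{1}{3}\right) \left(-130\right) = -14 + \left(-3 + 2 \cdot \frac{1}{6}\right) \left(-130\right) = -14 + \left(-3 + \frac{1}{3}\right) \left(-130\right) = -14 - - \frac{1040}{3} = -14 + \frac{1040}{3} = \frac{998}{3}$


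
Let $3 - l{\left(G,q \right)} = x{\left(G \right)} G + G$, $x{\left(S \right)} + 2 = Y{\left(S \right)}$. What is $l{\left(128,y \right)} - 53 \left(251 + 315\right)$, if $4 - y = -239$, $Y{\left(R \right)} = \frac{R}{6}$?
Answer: $- \frac{97793}{3} \approx -32598.0$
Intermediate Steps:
$Y{\left(R \right)} = \frac{R}{6}$ ($Y{\left(R \right)} = R \frac{1}{6} = \frac{R}{6}$)
$x{\left(S \right)} = -2 + \frac{S}{6}$
$y = 243$ ($y = 4 - -239 = 4 + 239 = 243$)
$l{\left(G,q \right)} = 3 - G - G \left(-2 + \frac{G}{6}\right)$ ($l{\left(G,q \right)} = 3 - \left(\left(-2 + \frac{G}{6}\right) G + G\right) = 3 - \left(G \left(-2 + \frac{G}{6}\right) + G\right) = 3 - \left(G + G \left(-2 + \frac{G}{6}\right)\right) = 3 - G - G \left(-2 + \frac{G}{6}\right)$)
$l{\left(128,y \right)} - 53 \left(251 + 315\right) = \left(3 + 128 - \frac{128^{2}}{6}\right) - 53 \left(251 + 315\right) = \left(3 + 128 - \frac{8192}{3}\right) - 53 \cdot 566 = \left(3 + 128 - \frac{8192}{3}\right) - 29998 = - \frac{7799}{3} - 29998 = - \frac{97793}{3}$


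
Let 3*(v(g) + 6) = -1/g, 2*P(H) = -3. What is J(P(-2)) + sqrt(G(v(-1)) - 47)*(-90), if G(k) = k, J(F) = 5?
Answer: 5 - 30*I*sqrt(474) ≈ 5.0 - 653.15*I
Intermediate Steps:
P(H) = -3/2 (P(H) = (1/2)*(-3) = -3/2)
v(g) = -6 - 1/(3*g) (v(g) = -6 + (-1/g)/3 = -6 - 1/(3*g))
J(P(-2)) + sqrt(G(v(-1)) - 47)*(-90) = 5 + sqrt((-6 - 1/3/(-1)) - 47)*(-90) = 5 + sqrt((-6 - 1/3*(-1)) - 47)*(-90) = 5 + sqrt((-6 + 1/3) - 47)*(-90) = 5 + sqrt(-17/3 - 47)*(-90) = 5 + sqrt(-158/3)*(-90) = 5 + (I*sqrt(474)/3)*(-90) = 5 - 30*I*sqrt(474)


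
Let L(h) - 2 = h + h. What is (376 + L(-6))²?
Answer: 133956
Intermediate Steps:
L(h) = 2 + 2*h (L(h) = 2 + (h + h) = 2 + 2*h)
(376 + L(-6))² = (376 + (2 + 2*(-6)))² = (376 + (2 - 12))² = (376 - 10)² = 366² = 133956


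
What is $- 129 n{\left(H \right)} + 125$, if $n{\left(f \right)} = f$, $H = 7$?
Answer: $-778$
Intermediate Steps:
$- 129 n{\left(H \right)} + 125 = \left(-129\right) 7 + 125 = -903 + 125 = -778$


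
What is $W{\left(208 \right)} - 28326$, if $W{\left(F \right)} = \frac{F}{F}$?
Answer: $-28325$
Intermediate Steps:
$W{\left(F \right)} = 1$
$W{\left(208 \right)} - 28326 = 1 - 28326 = -28325$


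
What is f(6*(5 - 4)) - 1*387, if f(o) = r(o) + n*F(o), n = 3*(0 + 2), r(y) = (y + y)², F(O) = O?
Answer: -207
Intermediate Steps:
r(y) = 4*y² (r(y) = (2*y)² = 4*y²)
n = 6 (n = 3*2 = 6)
f(o) = 4*o² + 6*o
f(6*(5 - 4)) - 1*387 = 2*(6*(5 - 4))*(3 + 2*(6*(5 - 4))) - 1*387 = 2*(6*1)*(3 + 2*(6*1)) - 387 = 2*6*(3 + 2*6) - 387 = 2*6*(3 + 12) - 387 = 2*6*15 - 387 = 180 - 387 = -207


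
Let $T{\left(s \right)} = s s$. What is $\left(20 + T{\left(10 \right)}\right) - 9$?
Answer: $111$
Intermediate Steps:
$T{\left(s \right)} = s^{2}$
$\left(20 + T{\left(10 \right)}\right) - 9 = \left(20 + 10^{2}\right) - 9 = \left(20 + 100\right) - 9 = 120 - 9 = 111$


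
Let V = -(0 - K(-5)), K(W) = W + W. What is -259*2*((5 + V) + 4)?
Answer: 518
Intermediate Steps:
K(W) = 2*W
V = -10 (V = -(0 - 2*(-5)) = -(0 - 1*(-10)) = -(0 + 10) = -1*10 = -10)
-259*2*((5 + V) + 4) = -259*2*((5 - 10) + 4) = -259*2*(-5 + 4) = -259*2*(-1) = -259*(-2) = -1*(-518) = 518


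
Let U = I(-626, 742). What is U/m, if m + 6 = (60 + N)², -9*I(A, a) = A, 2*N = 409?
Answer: 2504/2518353 ≈ 0.00099430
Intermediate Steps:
N = 409/2 (N = (½)*409 = 409/2 ≈ 204.50)
I(A, a) = -A/9
m = 279817/4 (m = -6 + (60 + 409/2)² = -6 + (529/2)² = -6 + 279841/4 = 279817/4 ≈ 69954.)
U = 626/9 (U = -⅑*(-626) = 626/9 ≈ 69.556)
U/m = 626/(9*(279817/4)) = (626/9)*(4/279817) = 2504/2518353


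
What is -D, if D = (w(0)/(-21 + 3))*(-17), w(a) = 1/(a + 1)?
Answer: -17/18 ≈ -0.94444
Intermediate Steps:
w(a) = 1/(1 + a)
D = 17/18 (D = (1/((1 + 0)*(-21 + 3)))*(-17) = (1/(1*(-18)))*(-17) = (1*(-1/18))*(-17) = -1/18*(-17) = 17/18 ≈ 0.94444)
-D = -1*17/18 = -17/18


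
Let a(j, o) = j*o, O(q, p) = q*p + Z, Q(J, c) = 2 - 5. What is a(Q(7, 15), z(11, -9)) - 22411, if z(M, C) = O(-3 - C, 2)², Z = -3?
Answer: -22654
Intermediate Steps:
Q(J, c) = -3
O(q, p) = -3 + p*q (O(q, p) = q*p - 3 = p*q - 3 = -3 + p*q)
z(M, C) = (-9 - 2*C)² (z(M, C) = (-3 + 2*(-3 - C))² = (-3 + (-6 - 2*C))² = (-9 - 2*C)²)
a(Q(7, 15), z(11, -9)) - 22411 = -3*(9 + 2*(-9))² - 22411 = -3*(9 - 18)² - 22411 = -3*(-9)² - 22411 = -3*81 - 22411 = -243 - 22411 = -22654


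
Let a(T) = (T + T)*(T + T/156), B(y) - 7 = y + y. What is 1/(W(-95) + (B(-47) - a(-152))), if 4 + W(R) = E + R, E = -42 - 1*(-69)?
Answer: -39/1819865 ≈ -2.1430e-5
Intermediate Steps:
E = 27 (E = -42 + 69 = 27)
B(y) = 7 + 2*y (B(y) = 7 + (y + y) = 7 + 2*y)
a(T) = 157*T²/78 (a(T) = (2*T)*(T + T*(1/156)) = (2*T)*(T + T/156) = (2*T)*(157*T/156) = 157*T²/78)
W(R) = 23 + R (W(R) = -4 + (27 + R) = 23 + R)
1/(W(-95) + (B(-47) - a(-152))) = 1/((23 - 95) + ((7 + 2*(-47)) - 157*(-152)²/78)) = 1/(-72 + ((7 - 94) - 157*23104/78)) = 1/(-72 + (-87 - 1*1813664/39)) = 1/(-72 + (-87 - 1813664/39)) = 1/(-72 - 1817057/39) = 1/(-1819865/39) = -39/1819865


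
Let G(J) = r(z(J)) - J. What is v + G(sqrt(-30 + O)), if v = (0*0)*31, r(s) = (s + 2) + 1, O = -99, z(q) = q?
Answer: 3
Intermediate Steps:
r(s) = 3 + s (r(s) = (2 + s) + 1 = 3 + s)
v = 0 (v = 0*31 = 0)
G(J) = 3 (G(J) = (3 + J) - J = 3)
v + G(sqrt(-30 + O)) = 0 + 3 = 3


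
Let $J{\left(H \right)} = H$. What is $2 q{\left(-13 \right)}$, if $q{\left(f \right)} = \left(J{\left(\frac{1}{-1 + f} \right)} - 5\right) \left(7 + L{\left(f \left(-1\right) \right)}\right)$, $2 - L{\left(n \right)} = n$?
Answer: $\frac{284}{7} \approx 40.571$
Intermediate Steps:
$L{\left(n \right)} = 2 - n$
$q{\left(f \right)} = \left(-5 + \frac{1}{-1 + f}\right) \left(9 + f\right)$ ($q{\left(f \right)} = \left(\frac{1}{-1 + f} - 5\right) \left(7 - \left(-2 + f \left(-1\right)\right)\right) = \left(-5 + \frac{1}{-1 + f}\right) \left(7 - \left(-2 - f\right)\right) = \left(-5 + \frac{1}{-1 + f}\right) \left(7 + \left(2 + f\right)\right) = \left(-5 + \frac{1}{-1 + f}\right) \left(9 + f\right)$)
$2 q{\left(-13 \right)} = 2 \frac{54 - -507 - 5 \left(-13\right)^{2}}{-1 - 13} = 2 \frac{54 + 507 - 845}{-14} = 2 \left(- \frac{54 + 507 - 845}{14}\right) = 2 \left(\left(- \frac{1}{14}\right) \left(-284\right)\right) = 2 \cdot \frac{142}{7} = \frac{284}{7}$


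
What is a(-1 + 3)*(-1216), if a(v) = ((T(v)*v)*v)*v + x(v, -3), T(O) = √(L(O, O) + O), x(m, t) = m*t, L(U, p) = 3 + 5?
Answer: 7296 - 9728*√10 ≈ -23467.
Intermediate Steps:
L(U, p) = 8
T(O) = √(8 + O)
a(v) = -3*v + v³*√(8 + v) (a(v) = ((√(8 + v)*v)*v)*v + v*(-3) = ((v*√(8 + v))*v)*v - 3*v = (v²*√(8 + v))*v - 3*v = v³*√(8 + v) - 3*v = -3*v + v³*√(8 + v))
a(-1 + 3)*(-1216) = ((-1 + 3)*(-3 + (-1 + 3)²*√(8 + (-1 + 3))))*(-1216) = (2*(-3 + 2²*√(8 + 2)))*(-1216) = (2*(-3 + 4*√10))*(-1216) = (-6 + 8*√10)*(-1216) = 7296 - 9728*√10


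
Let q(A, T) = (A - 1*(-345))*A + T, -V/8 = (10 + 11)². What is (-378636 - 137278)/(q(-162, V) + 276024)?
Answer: -257957/121425 ≈ -2.1244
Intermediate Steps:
V = -3528 (V = -8*(10 + 11)² = -8*21² = -8*441 = -3528)
q(A, T) = T + A*(345 + A) (q(A, T) = (A + 345)*A + T = (345 + A)*A + T = A*(345 + A) + T = T + A*(345 + A))
(-378636 - 137278)/(q(-162, V) + 276024) = (-378636 - 137278)/((-3528 + (-162)² + 345*(-162)) + 276024) = -515914/((-3528 + 26244 - 55890) + 276024) = -515914/(-33174 + 276024) = -515914/242850 = -515914*1/242850 = -257957/121425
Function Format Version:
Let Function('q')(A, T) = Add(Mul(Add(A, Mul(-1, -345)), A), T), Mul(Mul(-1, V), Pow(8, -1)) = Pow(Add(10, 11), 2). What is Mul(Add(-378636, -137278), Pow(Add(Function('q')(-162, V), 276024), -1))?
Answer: Rational(-257957, 121425) ≈ -2.1244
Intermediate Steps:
V = -3528 (V = Mul(-8, Pow(Add(10, 11), 2)) = Mul(-8, Pow(21, 2)) = Mul(-8, 441) = -3528)
Function('q')(A, T) = Add(T, Mul(A, Add(345, A))) (Function('q')(A, T) = Add(Mul(Add(A, 345), A), T) = Add(Mul(Add(345, A), A), T) = Add(Mul(A, Add(345, A)), T) = Add(T, Mul(A, Add(345, A))))
Mul(Add(-378636, -137278), Pow(Add(Function('q')(-162, V), 276024), -1)) = Mul(Add(-378636, -137278), Pow(Add(Add(-3528, Pow(-162, 2), Mul(345, -162)), 276024), -1)) = Mul(-515914, Pow(Add(Add(-3528, 26244, -55890), 276024), -1)) = Mul(-515914, Pow(Add(-33174, 276024), -1)) = Mul(-515914, Pow(242850, -1)) = Mul(-515914, Rational(1, 242850)) = Rational(-257957, 121425)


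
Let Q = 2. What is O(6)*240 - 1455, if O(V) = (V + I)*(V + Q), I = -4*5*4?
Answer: -143535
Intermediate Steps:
I = -80 (I = -20*4 = -80)
O(V) = (-80 + V)*(2 + V) (O(V) = (V - 80)*(V + 2) = (-80 + V)*(2 + V))
O(6)*240 - 1455 = (-160 + 6² - 78*6)*240 - 1455 = (-160 + 36 - 468)*240 - 1455 = -592*240 - 1455 = -142080 - 1455 = -143535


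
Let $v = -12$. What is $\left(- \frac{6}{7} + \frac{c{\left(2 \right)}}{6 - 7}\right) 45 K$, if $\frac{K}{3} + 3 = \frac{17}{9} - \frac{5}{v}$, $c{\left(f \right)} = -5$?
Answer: $- \frac{10875}{28} \approx -388.39$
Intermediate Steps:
$K = - \frac{25}{12}$ ($K = -9 + 3 \left(\frac{17}{9} - \frac{5}{-12}\right) = -9 + 3 \left(17 \cdot \frac{1}{9} - - \frac{5}{12}\right) = -9 + 3 \left(\frac{17}{9} + \frac{5}{12}\right) = -9 + 3 \cdot \frac{83}{36} = -9 + \frac{83}{12} = - \frac{25}{12} \approx -2.0833$)
$\left(- \frac{6}{7} + \frac{c{\left(2 \right)}}{6 - 7}\right) 45 K = \left(- \frac{6}{7} - \frac{5}{6 - 7}\right) 45 \left(- \frac{25}{12}\right) = \left(\left(-6\right) \frac{1}{7} - \frac{5}{6 - 7}\right) 45 \left(- \frac{25}{12}\right) = \left(- \frac{6}{7} - \frac{5}{-1}\right) 45 \left(- \frac{25}{12}\right) = \left(- \frac{6}{7} - -5\right) 45 \left(- \frac{25}{12}\right) = \left(- \frac{6}{7} + 5\right) 45 \left(- \frac{25}{12}\right) = \frac{29}{7} \cdot 45 \left(- \frac{25}{12}\right) = \frac{1305}{7} \left(- \frac{25}{12}\right) = - \frac{10875}{28}$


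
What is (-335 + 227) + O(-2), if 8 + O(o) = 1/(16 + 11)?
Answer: -3131/27 ≈ -115.96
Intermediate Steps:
O(o) = -215/27 (O(o) = -8 + 1/(16 + 11) = -8 + 1/27 = -215/27)
(-335 + 227) + O(-2) = (-335 + 227) - 215/27 = -108 - 215/27 = -3131/27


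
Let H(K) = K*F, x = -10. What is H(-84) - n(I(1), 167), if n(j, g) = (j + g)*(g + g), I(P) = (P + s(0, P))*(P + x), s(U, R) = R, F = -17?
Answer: -48338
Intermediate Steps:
I(P) = 2*P*(-10 + P) (I(P) = (P + P)*(P - 10) = (2*P)*(-10 + P) = 2*P*(-10 + P))
n(j, g) = 2*g*(g + j) (n(j, g) = (g + j)*(2*g) = 2*g*(g + j))
H(K) = -17*K (H(K) = K*(-17) = -17*K)
H(-84) - n(I(1), 167) = -17*(-84) - 2*167*(167 + 2*1*(-10 + 1)) = 1428 - 2*167*(167 + 2*1*(-9)) = 1428 - 2*167*(167 - 18) = 1428 - 2*167*149 = 1428 - 1*49766 = 1428 - 49766 = -48338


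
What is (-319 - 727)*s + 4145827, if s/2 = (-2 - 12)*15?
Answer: 4585147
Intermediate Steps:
s = -420 (s = 2*((-2 - 12)*15) = 2*(-14*15) = 2*(-210) = -420)
(-319 - 727)*s + 4145827 = (-319 - 727)*(-420) + 4145827 = -1046*(-420) + 4145827 = 439320 + 4145827 = 4585147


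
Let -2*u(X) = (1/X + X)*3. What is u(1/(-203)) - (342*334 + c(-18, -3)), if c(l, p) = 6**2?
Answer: -23133777/203 ≈ -1.1396e+5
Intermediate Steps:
c(l, p) = 36
u(X) = -3*X/2 - 3/(2*X) (u(X) = -(1/X + X)*3/2 = -(X + 1/X)*3/2 = -(3*X + 3/X)/2 = -3*X/2 - 3/(2*X))
u(1/(-203)) - (342*334 + c(-18, -3)) = 3*(-1 - (1/(-203))**2)/(2*(1/(-203))) - (342*334 + 36) = 3*(-1 - (-1/203)**2)/(2*(-1/203)) - (114228 + 36) = (3/2)*(-203)*(-1 - 1*1/41209) - 1*114264 = (3/2)*(-203)*(-1 - 1/41209) - 114264 = (3/2)*(-203)*(-41210/41209) - 114264 = 61815/203 - 114264 = -23133777/203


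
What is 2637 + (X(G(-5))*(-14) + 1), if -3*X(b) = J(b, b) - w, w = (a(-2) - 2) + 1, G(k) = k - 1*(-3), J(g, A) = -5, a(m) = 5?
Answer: 2596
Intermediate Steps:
G(k) = 3 + k (G(k) = k + 3 = 3 + k)
w = 4 (w = (5 - 2) + 1 = 3 + 1 = 4)
X(b) = 3 (X(b) = -(-5 - 1*4)/3 = -(-5 - 4)/3 = -⅓*(-9) = 3)
2637 + (X(G(-5))*(-14) + 1) = 2637 + (3*(-14) + 1) = 2637 + (-42 + 1) = 2637 - 41 = 2596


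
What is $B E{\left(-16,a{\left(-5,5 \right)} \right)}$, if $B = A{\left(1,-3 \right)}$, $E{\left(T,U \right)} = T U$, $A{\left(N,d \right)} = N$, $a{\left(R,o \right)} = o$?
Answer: $-80$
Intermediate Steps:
$B = 1$
$B E{\left(-16,a{\left(-5,5 \right)} \right)} = 1 \left(\left(-16\right) 5\right) = 1 \left(-80\right) = -80$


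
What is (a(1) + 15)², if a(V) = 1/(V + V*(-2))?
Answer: 196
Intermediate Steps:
a(V) = -1/V (a(V) = 1/(V - 2*V) = 1/(-V) = -1/V)
(a(1) + 15)² = (-1/1 + 15)² = (-1*1 + 15)² = (-1 + 15)² = 14² = 196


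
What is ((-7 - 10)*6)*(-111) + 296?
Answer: 11618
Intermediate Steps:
((-7 - 10)*6)*(-111) + 296 = -17*6*(-111) + 296 = -102*(-111) + 296 = 11322 + 296 = 11618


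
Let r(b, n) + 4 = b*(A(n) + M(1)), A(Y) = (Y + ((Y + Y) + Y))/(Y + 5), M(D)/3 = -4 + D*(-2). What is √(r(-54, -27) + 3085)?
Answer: √458337/11 ≈ 61.546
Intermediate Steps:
M(D) = -12 - 6*D (M(D) = 3*(-4 + D*(-2)) = 3*(-4 - 2*D) = -12 - 6*D)
A(Y) = 4*Y/(5 + Y) (A(Y) = (Y + (2*Y + Y))/(5 + Y) = (Y + 3*Y)/(5 + Y) = (4*Y)/(5 + Y) = 4*Y/(5 + Y))
r(b, n) = -4 + b*(-18 + 4*n/(5 + n)) (r(b, n) = -4 + b*(4*n/(5 + n) + (-12 - 6*1)) = -4 + b*(4*n/(5 + n) + (-12 - 6)) = -4 + b*(4*n/(5 + n) - 18) = -4 + b*(-18 + 4*n/(5 + n)))
√(r(-54, -27) + 3085) = √(2*(-10 - 45*(-54) - 2*(-27) - 7*(-54)*(-27))/(5 - 27) + 3085) = √(2*(-10 + 2430 + 54 - 10206)/(-22) + 3085) = √(2*(-1/22)*(-7732) + 3085) = √(7732/11 + 3085) = √(41667/11) = √458337/11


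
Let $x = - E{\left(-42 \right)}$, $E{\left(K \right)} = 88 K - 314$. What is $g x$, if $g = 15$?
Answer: $60150$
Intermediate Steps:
$E{\left(K \right)} = -314 + 88 K$
$x = 4010$ ($x = - (-314 + 88 \left(-42\right)) = - (-314 - 3696) = \left(-1\right) \left(-4010\right) = 4010$)
$g x = 15 \cdot 4010 = 60150$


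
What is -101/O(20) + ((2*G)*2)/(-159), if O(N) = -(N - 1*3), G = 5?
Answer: 15719/2703 ≈ 5.8154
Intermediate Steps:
O(N) = 3 - N (O(N) = -(N - 3) = -(-3 + N) = 3 - N)
-101/O(20) + ((2*G)*2)/(-159) = -101/(3 - 1*20) + ((2*5)*2)/(-159) = -101/(3 - 20) + (10*2)*(-1/159) = -101/(-17) + 20*(-1/159) = -101*(-1/17) - 20/159 = 101/17 - 20/159 = 15719/2703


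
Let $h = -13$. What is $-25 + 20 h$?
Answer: $-285$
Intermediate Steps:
$-25 + 20 h = -25 + 20 \left(-13\right) = -25 - 260 = -285$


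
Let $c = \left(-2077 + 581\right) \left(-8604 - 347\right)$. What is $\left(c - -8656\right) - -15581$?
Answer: $13414933$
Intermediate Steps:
$c = 13390696$ ($c = \left(-1496\right) \left(-8951\right) = 13390696$)
$\left(c - -8656\right) - -15581 = \left(13390696 - -8656\right) - -15581 = \left(13390696 + 8656\right) + 15581 = 13399352 + 15581 = 13414933$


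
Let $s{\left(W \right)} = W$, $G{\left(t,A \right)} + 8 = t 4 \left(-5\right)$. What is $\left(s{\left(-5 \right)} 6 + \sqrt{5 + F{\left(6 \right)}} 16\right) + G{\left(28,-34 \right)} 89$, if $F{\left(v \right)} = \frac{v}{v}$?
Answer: $-50582 + 16 \sqrt{6} \approx -50543.0$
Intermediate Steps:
$F{\left(v \right)} = 1$
$G{\left(t,A \right)} = -8 - 20 t$ ($G{\left(t,A \right)} = -8 + t 4 \left(-5\right) = -8 + 4 t \left(-5\right) = -8 - 20 t$)
$\left(s{\left(-5 \right)} 6 + \sqrt{5 + F{\left(6 \right)}} 16\right) + G{\left(28,-34 \right)} 89 = \left(\left(-5\right) 6 + \sqrt{5 + 1} \cdot 16\right) + \left(-8 - 560\right) 89 = \left(-30 + \sqrt{6} \cdot 16\right) + \left(-8 - 560\right) 89 = \left(-30 + 16 \sqrt{6}\right) - 50552 = -50582 + 16 \sqrt{6}$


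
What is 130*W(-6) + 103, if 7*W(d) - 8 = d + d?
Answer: 201/7 ≈ 28.714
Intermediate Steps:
W(d) = 8/7 + 2*d/7 (W(d) = 8/7 + (d + d)/7 = 8/7 + (2*d)/7 = 8/7 + 2*d/7)
130*W(-6) + 103 = 130*(8/7 + (2/7)*(-6)) + 103 = 130*(8/7 - 12/7) + 103 = 130*(-4/7) + 103 = -520/7 + 103 = 201/7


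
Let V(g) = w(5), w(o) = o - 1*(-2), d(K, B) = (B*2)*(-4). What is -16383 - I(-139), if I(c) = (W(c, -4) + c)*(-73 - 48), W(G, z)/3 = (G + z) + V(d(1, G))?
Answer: -82570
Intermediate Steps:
d(K, B) = -8*B (d(K, B) = (2*B)*(-4) = -8*B)
w(o) = 2 + o (w(o) = o + 2 = 2 + o)
V(g) = 7 (V(g) = 2 + 5 = 7)
W(G, z) = 21 + 3*G + 3*z (W(G, z) = 3*((G + z) + 7) = 3*(7 + G + z) = 21 + 3*G + 3*z)
I(c) = -1089 - 484*c (I(c) = ((21 + 3*c + 3*(-4)) + c)*(-73 - 48) = ((21 + 3*c - 12) + c)*(-121) = ((9 + 3*c) + c)*(-121) = (9 + 4*c)*(-121) = -1089 - 484*c)
-16383 - I(-139) = -16383 - (-1089 - 484*(-139)) = -16383 - (-1089 + 67276) = -16383 - 1*66187 = -16383 - 66187 = -82570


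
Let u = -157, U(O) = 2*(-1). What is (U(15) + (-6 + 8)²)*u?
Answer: -314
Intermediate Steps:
U(O) = -2
(U(15) + (-6 + 8)²)*u = (-2 + (-6 + 8)²)*(-157) = (-2 + 2²)*(-157) = (-2 + 4)*(-157) = 2*(-157) = -314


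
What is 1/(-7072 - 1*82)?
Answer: -1/7154 ≈ -0.00013978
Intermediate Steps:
1/(-7072 - 1*82) = 1/(-7072 - 82) = 1/(-7154) = -1/7154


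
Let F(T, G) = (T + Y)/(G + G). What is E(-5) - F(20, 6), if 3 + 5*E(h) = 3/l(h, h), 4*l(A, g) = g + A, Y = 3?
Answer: -827/300 ≈ -2.7567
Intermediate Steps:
F(T, G) = (3 + T)/(2*G) (F(T, G) = (T + 3)/(G + G) = (3 + T)/((2*G)) = (3 + T)*(1/(2*G)) = (3 + T)/(2*G))
l(A, g) = A/4 + g/4 (l(A, g) = (g + A)/4 = (A + g)/4 = A/4 + g/4)
E(h) = -⅗ + 6/(5*h) (E(h) = -⅗ + (3/(h/4 + h/4))/5 = -⅗ + (3/((h/2)))/5 = -⅗ + (3*(2/h))/5 = -⅗ + (6/h)/5 = -⅗ + 6/(5*h))
E(-5) - F(20, 6) = (⅗)*(2 - 1*(-5))/(-5) - (3 + 20)/(2*6) = (⅗)*(-⅕)*(2 + 5) - 23/(2*6) = (⅗)*(-⅕)*7 - 1*23/12 = -21/25 - 23/12 = -827/300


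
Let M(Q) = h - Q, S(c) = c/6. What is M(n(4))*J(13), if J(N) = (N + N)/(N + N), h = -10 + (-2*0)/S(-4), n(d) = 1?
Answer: -11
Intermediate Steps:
S(c) = c/6 (S(c) = c*(⅙) = c/6)
h = -10 (h = -10 + (-2*0)/(((⅙)*(-4))) = -10 + 0/(-⅔) = -10 + 0*(-3/2) = -10 + 0 = -10)
J(N) = 1 (J(N) = (2*N)/((2*N)) = (2*N)*(1/(2*N)) = 1)
M(Q) = -10 - Q
M(n(4))*J(13) = (-10 - 1*1)*1 = (-10 - 1)*1 = -11*1 = -11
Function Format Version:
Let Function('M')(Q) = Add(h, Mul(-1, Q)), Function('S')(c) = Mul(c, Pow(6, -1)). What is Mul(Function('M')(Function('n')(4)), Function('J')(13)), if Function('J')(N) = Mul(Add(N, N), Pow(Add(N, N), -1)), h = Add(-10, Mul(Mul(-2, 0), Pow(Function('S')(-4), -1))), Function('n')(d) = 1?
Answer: -11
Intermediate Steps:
Function('S')(c) = Mul(Rational(1, 6), c) (Function('S')(c) = Mul(c, Rational(1, 6)) = Mul(Rational(1, 6), c))
h = -10 (h = Add(-10, Mul(Mul(-2, 0), Pow(Mul(Rational(1, 6), -4), -1))) = Add(-10, Mul(0, Pow(Rational(-2, 3), -1))) = Add(-10, Mul(0, Rational(-3, 2))) = Add(-10, 0) = -10)
Function('J')(N) = 1 (Function('J')(N) = Mul(Mul(2, N), Pow(Mul(2, N), -1)) = Mul(Mul(2, N), Mul(Rational(1, 2), Pow(N, -1))) = 1)
Function('M')(Q) = Add(-10, Mul(-1, Q))
Mul(Function('M')(Function('n')(4)), Function('J')(13)) = Mul(Add(-10, Mul(-1, 1)), 1) = Mul(Add(-10, -1), 1) = Mul(-11, 1) = -11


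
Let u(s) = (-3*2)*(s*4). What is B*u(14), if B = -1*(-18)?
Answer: -6048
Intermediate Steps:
u(s) = -24*s
B = 18
B*u(14) = 18*(-24*14) = 18*(-336) = -6048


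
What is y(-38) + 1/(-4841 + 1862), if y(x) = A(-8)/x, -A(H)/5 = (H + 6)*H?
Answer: 119141/56601 ≈ 2.1049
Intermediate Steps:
A(H) = -5*H*(6 + H) (A(H) = -5*(H + 6)*H = -5*(6 + H)*H = -5*H*(6 + H))
y(x) = -80/x (y(x) = (-5*(-8)*(6 - 8))/x = (-5*(-8)*(-2))/x = -80/x)
y(-38) + 1/(-4841 + 1862) = -80/(-38) + 1/(-4841 + 1862) = -80*(-1/38) + 1/(-2979) = 40/19 - 1/2979 = 119141/56601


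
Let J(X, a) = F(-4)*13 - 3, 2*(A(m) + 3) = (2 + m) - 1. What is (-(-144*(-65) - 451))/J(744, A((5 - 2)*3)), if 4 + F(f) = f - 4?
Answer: 8909/159 ≈ 56.031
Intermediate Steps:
A(m) = -5/2 + m/2 (A(m) = -3 + ((2 + m) - 1)/2 = -3 + (1 + m)/2 = -3 + (1/2 + m/2) = -5/2 + m/2)
F(f) = -8 + f (F(f) = -4 + (f - 4) = -4 + (-4 + f) = -8 + f)
J(X, a) = -159 (J(X, a) = (-8 - 4)*13 - 3 = -12*13 - 3 = -156 - 3 = -159)
(-(-144*(-65) - 451))/J(744, A((5 - 2)*3)) = -(-144*(-65) - 451)/(-159) = -(9360 - 451)*(-1/159) = -1*8909*(-1/159) = -8909*(-1/159) = 8909/159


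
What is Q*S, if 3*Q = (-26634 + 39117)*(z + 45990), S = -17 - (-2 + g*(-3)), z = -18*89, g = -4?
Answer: -4986858636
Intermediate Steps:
z = -1602
S = -27 (S = -17 - (-2 - 4*(-3)) = -17 - (-2 + 12) = -17 - 1*10 = -17 - 10 = -27)
Q = 184698468 (Q = ((-26634 + 39117)*(-1602 + 45990))/3 = (12483*44388)/3 = (⅓)*554095404 = 184698468)
Q*S = 184698468*(-27) = -4986858636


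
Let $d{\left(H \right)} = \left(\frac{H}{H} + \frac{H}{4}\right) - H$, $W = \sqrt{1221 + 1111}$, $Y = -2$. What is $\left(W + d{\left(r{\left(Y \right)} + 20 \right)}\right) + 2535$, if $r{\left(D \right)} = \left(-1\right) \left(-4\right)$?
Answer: $2518 + 2 \sqrt{583} \approx 2566.3$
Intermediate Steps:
$r{\left(D \right)} = 4$
$W = 2 \sqrt{583}$ ($W = \sqrt{2332} = 2 \sqrt{583} \approx 48.291$)
$d{\left(H \right)} = 1 - \frac{3 H}{4}$ ($d{\left(H \right)} = \left(1 + H \frac{1}{4}\right) - H = \left(1 + \frac{H}{4}\right) - H = 1 - \frac{3 H}{4}$)
$\left(W + d{\left(r{\left(Y \right)} + 20 \right)}\right) + 2535 = \left(2 \sqrt{583} + \left(1 - \frac{3 \left(4 + 20\right)}{4}\right)\right) + 2535 = \left(2 \sqrt{583} + \left(1 - 18\right)\right) + 2535 = \left(2 \sqrt{583} - 17\right) + 2535 = \left(-17 + 2 \sqrt{583}\right) + 2535 = 2518 + 2 \sqrt{583}$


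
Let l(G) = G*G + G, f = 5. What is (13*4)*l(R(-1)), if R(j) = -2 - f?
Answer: 2184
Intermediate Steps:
R(j) = -7 (R(j) = -2 - 1*5 = -2 - 5 = -7)
l(G) = G + G² (l(G) = G² + G = G + G²)
(13*4)*l(R(-1)) = (13*4)*(-7*(1 - 7)) = 52*(-7*(-6)) = 52*42 = 2184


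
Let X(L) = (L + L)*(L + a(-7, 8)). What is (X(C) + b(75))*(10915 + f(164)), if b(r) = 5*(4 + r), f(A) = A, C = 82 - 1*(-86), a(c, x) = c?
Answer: 603705789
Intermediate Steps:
C = 168 (C = 82 + 86 = 168)
X(L) = 2*L*(-7 + L) (X(L) = (L + L)*(L - 7) = (2*L)*(-7 + L) = 2*L*(-7 + L))
b(r) = 20 + 5*r
(X(C) + b(75))*(10915 + f(164)) = (2*168*(-7 + 168) + (20 + 5*75))*(10915 + 164) = (2*168*161 + (20 + 375))*11079 = (54096 + 395)*11079 = 54491*11079 = 603705789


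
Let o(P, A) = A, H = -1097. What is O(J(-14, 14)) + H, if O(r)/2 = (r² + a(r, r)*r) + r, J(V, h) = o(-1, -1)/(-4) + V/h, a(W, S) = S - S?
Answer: -8779/8 ≈ -1097.4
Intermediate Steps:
a(W, S) = 0
J(V, h) = ¼ + V/h (J(V, h) = -1/(-4) + V/h = -1*(-¼) + V/h = ¼ + V/h)
O(r) = 2*r + 2*r² (O(r) = 2*((r² + 0*r) + r) = 2*((r² + 0) + r) = 2*(r² + r) = 2*(r + r²) = 2*r + 2*r²)
O(J(-14, 14)) + H = 2*((-14 + (¼)*14)/14)*(1 + (-14 + (¼)*14)/14) - 1097 = 2*((-14 + 7/2)/14)*(1 + (-14 + 7/2)/14) - 1097 = 2*((1/14)*(-21/2))*(1 + (1/14)*(-21/2)) - 1097 = 2*(-¾)*(1 - ¾) - 1097 = 2*(-¾)*(¼) - 1097 = -3/8 - 1097 = -8779/8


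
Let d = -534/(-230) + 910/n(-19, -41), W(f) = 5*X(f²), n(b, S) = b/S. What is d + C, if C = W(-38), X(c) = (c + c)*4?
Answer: 130501323/2185 ≈ 59726.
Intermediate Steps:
X(c) = 8*c (X(c) = (2*c)*4 = 8*c)
W(f) = 40*f² (W(f) = 5*(8*f²) = 40*f²)
d = 4295723/2185 (d = -534/(-230) + 910/((-19/(-41))) = -534*(-1/230) + 910/((-19*(-1/41))) = 267/115 + 910/(19/41) = 267/115 + 910*(41/19) = 267/115 + 37310/19 = 4295723/2185 ≈ 1966.0)
C = 57760 (C = 40*(-38)² = 40*1444 = 57760)
d + C = 4295723/2185 + 57760 = 130501323/2185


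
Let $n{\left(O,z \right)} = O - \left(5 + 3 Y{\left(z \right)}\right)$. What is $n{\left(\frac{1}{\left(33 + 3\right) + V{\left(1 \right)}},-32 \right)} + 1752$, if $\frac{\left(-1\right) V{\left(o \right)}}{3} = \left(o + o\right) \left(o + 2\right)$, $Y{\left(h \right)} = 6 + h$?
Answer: $\frac{32851}{18} \approx 1825.1$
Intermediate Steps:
$V{\left(o \right)} = - 6 o \left(2 + o\right)$ ($V{\left(o \right)} = - 3 \left(o + o\right) \left(o + 2\right) = - 3 \cdot 2 o \left(2 + o\right) = - 6 o \left(2 + o\right)$)
$n{\left(O,z \right)} = -23 + O - 3 z$ ($n{\left(O,z \right)} = O - \left(5 + 3 \left(6 + z\right)\right) = O - \left(23 + 3 z\right) = -23 + O - 3 z$)
$n{\left(\frac{1}{\left(33 + 3\right) + V{\left(1 \right)}},-32 \right)} + 1752 = \left(-23 + \frac{1}{\left(33 + 3\right) - 6 \left(2 + 1\right)} - -96\right) + 1752 = \left(-23 + \frac{1}{36 - 6 \cdot 3} + 96\right) + 1752 = \left(-23 + \frac{1}{36 - 18} + 96\right) + 1752 = \left(-23 + \frac{1}{18} + 96\right) + 1752 = \frac{1315}{18} + 1752 = \frac{32851}{18}$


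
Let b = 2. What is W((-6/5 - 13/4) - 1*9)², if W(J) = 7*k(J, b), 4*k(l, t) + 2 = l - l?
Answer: 49/4 ≈ 12.250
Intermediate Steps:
k(l, t) = -½ (k(l, t) = -½ + (l - l)/4 = -½ + (¼)*0 = -½ + 0 = -½)
W(J) = -7/2 (W(J) = 7*(-½) = -7/2)
W((-6/5 - 13/4) - 1*9)² = (-7/2)² = 49/4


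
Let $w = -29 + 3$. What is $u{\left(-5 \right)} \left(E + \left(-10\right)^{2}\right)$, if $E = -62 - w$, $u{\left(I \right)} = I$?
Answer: $-320$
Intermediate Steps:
$w = -26$
$E = -36$ ($E = -62 - -26 = -62 + 26 = -36$)
$u{\left(-5 \right)} \left(E + \left(-10\right)^{2}\right) = - 5 \left(-36 + \left(-10\right)^{2}\right) = - 5 \left(-36 + 100\right) = \left(-5\right) 64 = -320$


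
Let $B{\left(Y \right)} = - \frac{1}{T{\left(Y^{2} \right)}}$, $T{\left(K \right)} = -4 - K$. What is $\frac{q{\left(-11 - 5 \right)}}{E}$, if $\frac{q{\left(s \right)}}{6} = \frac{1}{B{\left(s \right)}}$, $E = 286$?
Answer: $\frac{60}{11} \approx 5.4545$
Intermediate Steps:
$B{\left(Y \right)} = - \frac{1}{-4 - Y^{2}}$
$q{\left(s \right)} = 24 + 6 s^{2}$ ($q{\left(s \right)} = \frac{6}{\frac{1}{4 + s^{2}}} = 6 \left(4 + s^{2}\right) = 24 + 6 s^{2}$)
$\frac{q{\left(-11 - 5 \right)}}{E} = \frac{24 + 6 \left(-11 - 5\right)^{2}}{286} = \left(24 + 6 \left(-16\right)^{2}\right) \frac{1}{286} = \left(24 + 6 \cdot 256\right) \frac{1}{286} = \left(24 + 1536\right) \frac{1}{286} = 1560 \cdot \frac{1}{286} = \frac{60}{11}$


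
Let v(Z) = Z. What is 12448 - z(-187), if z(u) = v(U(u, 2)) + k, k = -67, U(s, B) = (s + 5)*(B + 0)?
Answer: 12879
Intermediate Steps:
U(s, B) = B*(5 + s) (U(s, B) = (5 + s)*B = B*(5 + s))
z(u) = -57 + 2*u (z(u) = 2*(5 + u) - 67 = (10 + 2*u) - 67 = -57 + 2*u)
12448 - z(-187) = 12448 - (-57 + 2*(-187)) = 12448 - (-57 - 374) = 12448 - 1*(-431) = 12448 + 431 = 12879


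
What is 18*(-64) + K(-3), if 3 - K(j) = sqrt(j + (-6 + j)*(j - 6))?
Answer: -1149 - sqrt(78) ≈ -1157.8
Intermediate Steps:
K(j) = 3 - sqrt(j + (-6 + j)**2) (K(j) = 3 - sqrt(j + (-6 + j)*(j - 6)) = 3 - sqrt(j + (-6 + j)*(-6 + j)) = 3 - sqrt(j + (-6 + j)**2))
18*(-64) + K(-3) = 18*(-64) + (3 - sqrt(-3 + (-6 - 3)**2)) = -1152 + (3 - sqrt(-3 + (-9)**2)) = -1152 + (3 - sqrt(-3 + 81)) = -1152 + (3 - sqrt(78)) = -1149 - sqrt(78)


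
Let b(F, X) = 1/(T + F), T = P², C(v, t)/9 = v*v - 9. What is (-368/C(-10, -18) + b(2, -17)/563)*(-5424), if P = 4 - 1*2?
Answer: 374341880/153699 ≈ 2435.6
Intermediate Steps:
P = 2 (P = 4 - 2 = 2)
C(v, t) = -81 + 9*v² (C(v, t) = 9*(v*v - 9) = 9*(v² - 9) = 9*(-9 + v²) = -81 + 9*v²)
T = 4 (T = 2² = 4)
b(F, X) = 1/(4 + F)
(-368/C(-10, -18) + b(2, -17)/563)*(-5424) = (-368/(-81 + 9*(-10)²) + 1/((4 + 2)*563))*(-5424) = (-368/(-81 + 9*100) + (1/563)/6)*(-5424) = (-368/(-81 + 900) + (⅙)*(1/563))*(-5424) = (-368/819 + 1/3378)*(-5424) = -414095/922194*(-5424) = 374341880/153699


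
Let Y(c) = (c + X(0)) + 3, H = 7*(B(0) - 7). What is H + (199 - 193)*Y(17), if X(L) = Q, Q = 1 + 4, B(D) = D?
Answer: 101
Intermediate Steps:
Q = 5
X(L) = 5
H = -49 (H = 7*(0 - 7) = 7*(-7) = -49)
Y(c) = 8 + c (Y(c) = (c + 5) + 3 = (5 + c) + 3 = 8 + c)
H + (199 - 193)*Y(17) = -49 + (199 - 193)*(8 + 17) = -49 + 6*25 = -49 + 150 = 101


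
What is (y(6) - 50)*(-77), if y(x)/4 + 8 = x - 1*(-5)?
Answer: 2926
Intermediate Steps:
y(x) = -12 + 4*x (y(x) = -32 + 4*(x - 1*(-5)) = -32 + 4*(x + 5) = -32 + 4*(5 + x) = -32 + (20 + 4*x) = -12 + 4*x)
(y(6) - 50)*(-77) = ((-12 + 4*6) - 50)*(-77) = ((-12 + 24) - 50)*(-77) = (12 - 50)*(-77) = -38*(-77) = 2926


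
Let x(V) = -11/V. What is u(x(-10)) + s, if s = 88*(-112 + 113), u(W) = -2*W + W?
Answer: 869/10 ≈ 86.900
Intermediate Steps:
u(W) = -W
s = 88 (s = 88*1 = 88)
u(x(-10)) + s = -(-11)/(-10) + 88 = -(-11)*(-1)/10 + 88 = -1*11/10 + 88 = -11/10 + 88 = 869/10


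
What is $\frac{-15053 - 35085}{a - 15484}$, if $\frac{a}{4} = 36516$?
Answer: $- \frac{25069}{65290} \approx -0.38396$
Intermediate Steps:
$a = 146064$ ($a = 4 \cdot 36516 = 146064$)
$\frac{-15053 - 35085}{a - 15484} = \frac{-15053 - 35085}{146064 - 15484} = - \frac{50138}{130580} = \left(-50138\right) \frac{1}{130580} = - \frac{25069}{65290}$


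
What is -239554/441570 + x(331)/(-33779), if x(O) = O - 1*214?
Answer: -4071779128/7457896515 ≈ -0.54597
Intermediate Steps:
x(O) = -214 + O (x(O) = O - 214 = -214 + O)
-239554/441570 + x(331)/(-33779) = -239554/441570 + (-214 + 331)/(-33779) = -239554*1/441570 + 117*(-1/33779) = -119777/220785 - 117/33779 = -4071779128/7457896515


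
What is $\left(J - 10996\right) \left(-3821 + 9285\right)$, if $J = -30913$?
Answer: $-228990776$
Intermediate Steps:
$\left(J - 10996\right) \left(-3821 + 9285\right) = \left(-30913 - 10996\right) \left(-3821 + 9285\right) = \left(-41909\right) 5464 = -228990776$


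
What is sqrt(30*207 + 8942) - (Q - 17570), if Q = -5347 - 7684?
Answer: 30601 + 4*sqrt(947) ≈ 30724.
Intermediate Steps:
Q = -13031
sqrt(30*207 + 8942) - (Q - 17570) = sqrt(30*207 + 8942) - (-13031 - 17570) = sqrt(6210 + 8942) - 1*(-30601) = sqrt(15152) + 30601 = 4*sqrt(947) + 30601 = 30601 + 4*sqrt(947)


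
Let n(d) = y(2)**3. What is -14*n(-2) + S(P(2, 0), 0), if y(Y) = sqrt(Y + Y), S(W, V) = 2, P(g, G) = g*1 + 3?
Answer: -110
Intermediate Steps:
P(g, G) = 3 + g (P(g, G) = g + 3 = 3 + g)
y(Y) = sqrt(2)*sqrt(Y) (y(Y) = sqrt(2*Y) = sqrt(2)*sqrt(Y))
n(d) = 8 (n(d) = (sqrt(2)*sqrt(2))**3 = 2**3 = 8)
-14*n(-2) + S(P(2, 0), 0) = -14*8 + 2 = -112 + 2 = -110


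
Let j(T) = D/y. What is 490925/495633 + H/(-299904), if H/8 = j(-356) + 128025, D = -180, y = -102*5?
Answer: -255282162341/105288309456 ≈ -2.4246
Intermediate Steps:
y = -510
j(T) = 6/17 (j(T) = -180/(-510) = -180*(-1/510) = 6/17)
H = 17411448/17 (H = 8*(6/17 + 128025) = 8*(2176431/17) = 17411448/17 ≈ 1.0242e+6)
490925/495633 + H/(-299904) = 490925/495633 + (17411448/17)/(-299904) = 490925*(1/495633) + (17411448/17)*(-1/299904) = 490925/495633 - 725477/212432 = -255282162341/105288309456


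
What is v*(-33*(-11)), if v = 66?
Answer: 23958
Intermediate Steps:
v*(-33*(-11)) = 66*(-33*(-11)) = 66*363 = 23958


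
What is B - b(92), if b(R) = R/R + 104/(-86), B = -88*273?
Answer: -1033023/43 ≈ -24024.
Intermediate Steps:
B = -24024
b(R) = -9/43 (b(R) = 1 + 104*(-1/86) = 1 - 52/43 = -9/43)
B - b(92) = -24024 - 1*(-9/43) = -24024 + 9/43 = -1033023/43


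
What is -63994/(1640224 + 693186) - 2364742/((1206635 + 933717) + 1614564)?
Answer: -1439551181181/2190439635890 ≈ -0.65720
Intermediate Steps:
-63994/(1640224 + 693186) - 2364742/((1206635 + 933717) + 1614564) = -63994/2333410 - 2364742/(2140352 + 1614564) = -63994*1/2333410 - 2364742/3754916 = -31997/1166705 - 2364742*1/3754916 = -31997/1166705 - 1182371/1877458 = -1439551181181/2190439635890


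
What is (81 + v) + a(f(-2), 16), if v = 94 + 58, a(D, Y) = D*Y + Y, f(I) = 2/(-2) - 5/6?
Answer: 659/3 ≈ 219.67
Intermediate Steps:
f(I) = -11/6 (f(I) = 2*(-½) - 5*⅙ = -1 - ⅚ = -11/6)
a(D, Y) = Y + D*Y
v = 152
(81 + v) + a(f(-2), 16) = (81 + 152) + 16*(1 - 11/6) = 233 + 16*(-⅚) = 233 - 40/3 = 659/3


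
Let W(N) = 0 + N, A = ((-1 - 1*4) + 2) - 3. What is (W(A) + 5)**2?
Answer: 1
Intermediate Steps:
A = -6 (A = ((-1 - 4) + 2) - 3 = (-5 + 2) - 3 = -3 - 3 = -6)
W(N) = N
(W(A) + 5)**2 = (-6 + 5)**2 = (-1)**2 = 1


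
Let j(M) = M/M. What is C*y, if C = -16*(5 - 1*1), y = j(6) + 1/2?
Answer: -96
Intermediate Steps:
j(M) = 1
y = 3/2 (y = 1 + 1/2 = 1 + ½ = 3/2 ≈ 1.5000)
C = -64 (C = -16*(5 - 1) = -16*4 = -64)
C*y = -64*3/2 = -96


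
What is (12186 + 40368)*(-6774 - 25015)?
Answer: -1670639106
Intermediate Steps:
(12186 + 40368)*(-6774 - 25015) = 52554*(-31789) = -1670639106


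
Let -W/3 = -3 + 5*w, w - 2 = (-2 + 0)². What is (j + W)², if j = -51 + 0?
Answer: 17424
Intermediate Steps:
w = 6 (w = 2 + (-2 + 0)² = 2 + (-2)² = 2 + 4 = 6)
j = -51
W = -81 (W = -3*(-3 + 5*6) = -3*(-3 + 30) = -3*27 = -81)
(j + W)² = (-51 - 81)² = (-132)² = 17424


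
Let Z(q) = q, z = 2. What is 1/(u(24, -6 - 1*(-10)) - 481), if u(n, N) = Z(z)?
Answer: -1/479 ≈ -0.0020877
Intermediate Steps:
u(n, N) = 2
1/(u(24, -6 - 1*(-10)) - 481) = 1/(2 - 481) = 1/(-479) = -1/479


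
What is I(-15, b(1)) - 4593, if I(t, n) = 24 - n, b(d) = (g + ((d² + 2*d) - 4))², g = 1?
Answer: -4569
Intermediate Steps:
b(d) = (-3 + d² + 2*d)² (b(d) = (1 + ((d² + 2*d) - 4))² = (1 + (-4 + d² + 2*d))² = (-3 + d² + 2*d)²)
I(-15, b(1)) - 4593 = (24 - (-3 + 1² + 2*1)²) - 4593 = (24 - (-3 + 1 + 2)²) - 4593 = (24 - 1*0²) - 4593 = (24 - 1*0) - 4593 = (24 + 0) - 4593 = 24 - 4593 = -4569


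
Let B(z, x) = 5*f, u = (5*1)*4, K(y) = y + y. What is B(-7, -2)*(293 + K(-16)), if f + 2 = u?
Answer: 23490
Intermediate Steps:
K(y) = 2*y
u = 20 (u = 5*4 = 20)
f = 18 (f = -2 + 20 = 18)
B(z, x) = 90 (B(z, x) = 5*18 = 90)
B(-7, -2)*(293 + K(-16)) = 90*(293 + 2*(-16)) = 90*(293 - 32) = 90*261 = 23490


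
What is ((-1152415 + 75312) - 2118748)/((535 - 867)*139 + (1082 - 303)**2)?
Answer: -3195851/560693 ≈ -5.6998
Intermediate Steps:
((-1152415 + 75312) - 2118748)/((535 - 867)*139 + (1082 - 303)**2) = (-1077103 - 2118748)/(-332*139 + 779**2) = -3195851/(-46148 + 606841) = -3195851/560693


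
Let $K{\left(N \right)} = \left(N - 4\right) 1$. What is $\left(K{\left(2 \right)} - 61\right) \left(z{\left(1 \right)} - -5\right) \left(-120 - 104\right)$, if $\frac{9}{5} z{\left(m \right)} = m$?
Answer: $78400$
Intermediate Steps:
$K{\left(N \right)} = -4 + N$ ($K{\left(N \right)} = \left(-4 + N\right) 1 = -4 + N$)
$z{\left(m \right)} = \frac{5 m}{9}$
$\left(K{\left(2 \right)} - 61\right) \left(z{\left(1 \right)} - -5\right) \left(-120 - 104\right) = \left(\left(-4 + 2\right) - 61\right) \left(\frac{5}{9} \cdot 1 - -5\right) \left(-120 - 104\right) = \left(-2 - 61\right) \left(\frac{5}{9} + \left(-24 + 29\right)\right) \left(-224\right) = - 63 \left(\frac{5}{9} + 5\right) \left(-224\right) = \left(-63\right) \frac{50}{9} \left(-224\right) = \left(-350\right) \left(-224\right) = 78400$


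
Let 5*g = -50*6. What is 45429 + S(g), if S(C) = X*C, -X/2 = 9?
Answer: 46509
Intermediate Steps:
X = -18 (X = -2*9 = -18)
g = -60 (g = (-50*6)/5 = (⅕)*(-300) = -60)
S(C) = -18*C
45429 + S(g) = 45429 - 18*(-60) = 45429 + 1080 = 46509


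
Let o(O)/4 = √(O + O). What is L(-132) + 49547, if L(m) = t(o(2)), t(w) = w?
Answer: 49555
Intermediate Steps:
o(O) = 4*√2*√O (o(O) = 4*√(O + O) = 4*√(2*O) = 4*(√2*√O) = 4*√2*√O)
L(m) = 8 (L(m) = 4*√2*√2 = 8)
L(-132) + 49547 = 8 + 49547 = 49555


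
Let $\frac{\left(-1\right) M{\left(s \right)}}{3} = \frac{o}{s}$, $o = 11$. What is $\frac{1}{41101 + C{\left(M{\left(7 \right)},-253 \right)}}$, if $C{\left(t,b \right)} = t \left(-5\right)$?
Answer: $\frac{7}{287872} \approx 2.4316 \cdot 10^{-5}$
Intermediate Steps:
$M{\left(s \right)} = - \frac{33}{s}$ ($M{\left(s \right)} = - 3 \frac{11}{s} = - \frac{33}{s}$)
$C{\left(t,b \right)} = - 5 t$
$\frac{1}{41101 + C{\left(M{\left(7 \right)},-253 \right)}} = \frac{1}{41101 - 5 \left(- \frac{33}{7}\right)} = \frac{1}{41101 - 5 \left(\left(-33\right) \frac{1}{7}\right)} = \frac{1}{41101 - - \frac{165}{7}} = \frac{1}{41101 + \frac{165}{7}} = \frac{1}{\frac{287872}{7}} = \frac{7}{287872}$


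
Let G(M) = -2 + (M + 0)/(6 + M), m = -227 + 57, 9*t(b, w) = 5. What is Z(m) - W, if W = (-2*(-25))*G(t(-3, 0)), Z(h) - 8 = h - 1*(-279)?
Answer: 12553/59 ≈ 212.76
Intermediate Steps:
t(b, w) = 5/9 (t(b, w) = (⅑)*5 = 5/9)
m = -170
G(M) = -2 + M/(6 + M)
Z(h) = 287 + h (Z(h) = 8 + (h - 1*(-279)) = 8 + (h + 279) = 8 + (279 + h) = 287 + h)
W = -5650/59 (W = (-2*(-25))*((-12 - 1*5/9)/(6 + 5/9)) = 50*((-12 - 5/9)/(59/9)) = 50*((9/59)*(-113/9)) = 50*(-113/59) = -5650/59 ≈ -95.763)
Z(m) - W = (287 - 170) - 1*(-5650/59) = 117 + 5650/59 = 12553/59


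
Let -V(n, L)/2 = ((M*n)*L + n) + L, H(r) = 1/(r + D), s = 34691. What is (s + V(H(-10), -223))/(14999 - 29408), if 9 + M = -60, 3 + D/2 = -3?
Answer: -44655/17611 ≈ -2.5356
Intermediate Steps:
D = -12 (D = -6 + 2*(-3) = -6 - 6 = -12)
M = -69 (M = -9 - 60 = -69)
H(r) = 1/(-12 + r) (H(r) = 1/(r - 12) = 1/(-12 + r))
V(n, L) = -2*L - 2*n + 138*L*n (V(n, L) = -2*(((-69*n)*L + n) + L) = -2*((-69*L*n + n) + L) = -2*((n - 69*L*n) + L) = -2*(L + n - 69*L*n) = -2*L - 2*n + 138*L*n)
(s + V(H(-10), -223))/(14999 - 29408) = (34691 + (-2*(-223) - 2/(-12 - 10) + 138*(-223)/(-12 - 10)))/(14999 - 29408) = (34691 + (446 - 2/(-22) + 138*(-223)/(-22)))/(-14409) = (34691 + (446 - 2*(-1/22) + 138*(-223)*(-1/22)))*(-1/14409) = (34691 + (446 + 1/11 + 15387/11))*(-1/14409) = (34691 + 20294/11)*(-1/14409) = (401895/11)*(-1/14409) = -44655/17611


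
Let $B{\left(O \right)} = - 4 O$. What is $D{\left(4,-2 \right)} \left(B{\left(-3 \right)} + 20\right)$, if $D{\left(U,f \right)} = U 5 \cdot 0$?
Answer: $0$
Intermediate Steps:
$D{\left(U,f \right)} = 0$ ($D{\left(U,f \right)} = 5 U 0 = 0$)
$D{\left(4,-2 \right)} \left(B{\left(-3 \right)} + 20\right) = 0 \left(\left(-4\right) \left(-3\right) + 20\right) = 0 \left(12 + 20\right) = 0 \cdot 32 = 0$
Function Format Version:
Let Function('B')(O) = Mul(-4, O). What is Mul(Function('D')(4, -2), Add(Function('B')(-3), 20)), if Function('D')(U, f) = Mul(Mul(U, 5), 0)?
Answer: 0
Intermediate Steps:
Function('D')(U, f) = 0 (Function('D')(U, f) = Mul(Mul(5, U), 0) = 0)
Mul(Function('D')(4, -2), Add(Function('B')(-3), 20)) = Mul(0, Add(Mul(-4, -3), 20)) = Mul(0, Add(12, 20)) = Mul(0, 32) = 0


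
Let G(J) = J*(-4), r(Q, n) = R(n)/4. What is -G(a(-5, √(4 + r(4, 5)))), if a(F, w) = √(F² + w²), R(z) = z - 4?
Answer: 6*√13 ≈ 21.633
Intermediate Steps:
R(z) = -4 + z
r(Q, n) = -1 + n/4 (r(Q, n) = (-4 + n)/4 = (-4 + n)*(¼) = -1 + n/4)
G(J) = -4*J
-G(a(-5, √(4 + r(4, 5)))) = -(-4)*√((-5)² + (√(4 + (-1 + (¼)*5)))²) = -(-4)*√(25 + (√(4 + (-1 + 5/4)))²) = -(-4)*√(25 + (√(4 + ¼))²) = -(-4)*√(25 + (√(17/4))²) = -(-4)*√(25 + (√17/2)²) = -(-4)*√(25 + 17/4) = -(-4)*√(117/4) = -(-4)*3*√13/2 = -(-6)*√13 = 6*√13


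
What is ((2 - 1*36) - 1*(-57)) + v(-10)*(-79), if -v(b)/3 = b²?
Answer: 23723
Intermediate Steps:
v(b) = -3*b²
((2 - 1*36) - 1*(-57)) + v(-10)*(-79) = ((2 - 1*36) - 1*(-57)) - 3*(-10)²*(-79) = ((2 - 36) + 57) - 3*100*(-79) = (-34 + 57) - 300*(-79) = 23 + 23700 = 23723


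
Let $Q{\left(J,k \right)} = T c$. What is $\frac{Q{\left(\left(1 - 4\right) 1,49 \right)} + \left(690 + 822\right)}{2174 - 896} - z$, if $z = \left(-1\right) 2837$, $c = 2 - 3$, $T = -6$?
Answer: $\frac{604534}{213} \approx 2838.2$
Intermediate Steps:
$c = -1$
$Q{\left(J,k \right)} = 6$ ($Q{\left(J,k \right)} = \left(-6\right) \left(-1\right) = 6$)
$z = -2837$
$\frac{Q{\left(\left(1 - 4\right) 1,49 \right)} + \left(690 + 822\right)}{2174 - 896} - z = \frac{6 + \left(690 + 822\right)}{2174 - 896} - -2837 = \frac{6 + 1512}{1278} + 2837 = 1518 \cdot \frac{1}{1278} + 2837 = \frac{253}{213} + 2837 = \frac{604534}{213}$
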